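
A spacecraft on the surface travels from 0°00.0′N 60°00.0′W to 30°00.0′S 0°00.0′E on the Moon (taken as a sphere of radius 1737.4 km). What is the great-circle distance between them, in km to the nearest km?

1951 km

With latitudes φ₁ = 0.000°, φ₂ = -30.000° and longitude difference Δλ = 60.000°:
cos c = sin φ₁ sin φ₂ + cos φ₁ cos φ₂ cos Δλ = (0.0000)(-0.5000) + (1.0000)(0.8660)(0.5000) = 0.43301,
so c = arccos(0.43301) = 1.12296 rad.
Distance = R·c = 1737.4 × 1.1230 ≈ 1951 km.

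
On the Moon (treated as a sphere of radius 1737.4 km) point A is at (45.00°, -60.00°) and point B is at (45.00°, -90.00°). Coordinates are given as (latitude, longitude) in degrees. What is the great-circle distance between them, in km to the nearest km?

640 km

With latitudes φ₁ = 45.000°, φ₂ = 45.000° and longitude difference Δλ = -30.000°:
cos c = sin φ₁ sin φ₂ + cos φ₁ cos φ₂ cos Δλ = (0.7071)(0.7071) + (0.7071)(0.7071)(0.8660) = 0.93301,
so c = arccos(0.93301) = 0.36810 rad.
Distance = R·c = 1737.4 × 0.3681 ≈ 640 km.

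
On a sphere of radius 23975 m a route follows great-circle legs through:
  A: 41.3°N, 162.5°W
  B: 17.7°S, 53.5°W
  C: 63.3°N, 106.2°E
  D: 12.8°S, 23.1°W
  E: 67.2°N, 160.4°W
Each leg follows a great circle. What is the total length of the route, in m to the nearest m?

203031 m

Leg A→B: central angle 2.0194 rad, distance 48414.2 m.
Leg B→C: central angle 2.3092 rad, distance 55362.1 m.
Leg C→D: central angle 2.0663 rad, distance 49538.7 m.
Leg D→E: central angle 2.0737 rad, distance 49716.4 m.
Total: 48414.2 + 55362.1 + 49538.7 + 49716.4 ≈ 203031 m.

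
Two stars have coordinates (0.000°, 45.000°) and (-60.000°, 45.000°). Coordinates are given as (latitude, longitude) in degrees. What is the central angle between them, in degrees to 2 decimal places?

60.00°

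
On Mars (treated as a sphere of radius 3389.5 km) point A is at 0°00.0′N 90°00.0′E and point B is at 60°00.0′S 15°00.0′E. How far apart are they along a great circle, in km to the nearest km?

4884 km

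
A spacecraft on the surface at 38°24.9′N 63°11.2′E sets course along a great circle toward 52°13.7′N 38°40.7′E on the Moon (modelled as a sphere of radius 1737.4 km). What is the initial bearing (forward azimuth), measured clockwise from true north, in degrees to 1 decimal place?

317.1°

With φ₁ = 0.6705, φ₂ = 0.9116, Δλ = -0.4278 rad, the forward-azimuth formula gives
θ = atan2( sin Δλ cos φ₂ , cos φ₁ sin φ₂ − sin φ₁ cos φ₂ cos Δλ ) = atan2(-0.2541, 0.2731) = -42.94°.
Adding 360° brings this into [0°, 360°): 317.1°.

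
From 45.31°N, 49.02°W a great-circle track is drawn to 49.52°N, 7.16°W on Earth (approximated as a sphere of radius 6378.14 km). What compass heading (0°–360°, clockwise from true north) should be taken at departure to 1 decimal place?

66.2°

Δλ = 41.860° = 0.7306 rad.
y = sin Δλ · cos φ₂ = (0.6673)(0.6492) = 0.4332
x = cos φ₁ sin φ₂ − sin φ₁ cos φ₂ cos Δλ = (0.7033)(0.7606) − (0.7109)(0.6492)(0.7448) = 0.1912
θ = atan2(y, x) = 66.19°, so the bearing is 66.2°.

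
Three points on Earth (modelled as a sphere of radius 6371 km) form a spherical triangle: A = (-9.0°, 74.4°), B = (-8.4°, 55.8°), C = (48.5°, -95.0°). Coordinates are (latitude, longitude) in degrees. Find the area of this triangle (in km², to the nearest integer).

Side lengths (central angles): a = 2.3208, b = 2.4348, c = 0.3210 rad; semiperimeter s = 2.5383.
By l'Huilier's theorem, tan(E/4) = √[tan(s/2) tan((s−a)/2) tan((s−b)/2) tan((s−c)/2)], giving spherical excess E = 0.7550 rad.
Area = E·R² = 0.7550 × (6371)² ≈ 30645967 km².

30645967 km²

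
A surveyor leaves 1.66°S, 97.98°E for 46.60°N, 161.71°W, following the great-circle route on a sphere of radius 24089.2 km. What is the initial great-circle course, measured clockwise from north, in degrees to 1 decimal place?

43.1°

With φ₁ = -0.0290, φ₂ = 0.8133, Δλ = 1.7507 rad, the forward-azimuth formula gives
θ = atan2( sin Δλ cos φ₂ , cos φ₁ sin φ₂ − sin φ₁ cos φ₂ cos Δλ ) = atan2(0.6760, 0.7227) = 43.09°.
So the initial bearing is 43.1°.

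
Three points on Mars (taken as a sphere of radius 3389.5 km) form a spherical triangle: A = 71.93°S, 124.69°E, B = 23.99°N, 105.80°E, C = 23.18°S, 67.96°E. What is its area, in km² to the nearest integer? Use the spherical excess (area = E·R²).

7223817 km²

Side lengths (central angles): a = 1.0435, b = 1.0115, c = 1.6895 rad; semiperimeter s = 1.8722.
By l'Huilier's theorem, tan(E/4) = √[tan(s/2) tan((s−a)/2) tan((s−b)/2) tan((s−c)/2)], giving spherical excess E = 0.6288 rad.
Area = E·R² = 0.6288 × (3389.5)² ≈ 7223817 km².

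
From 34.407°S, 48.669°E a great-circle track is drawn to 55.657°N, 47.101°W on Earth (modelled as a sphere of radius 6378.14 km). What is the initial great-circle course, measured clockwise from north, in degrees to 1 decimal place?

319.2°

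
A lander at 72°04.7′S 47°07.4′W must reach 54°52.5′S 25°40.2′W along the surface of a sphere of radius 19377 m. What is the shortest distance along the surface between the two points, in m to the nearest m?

6574 m

With latitudes φ₁ = -72.078°, φ₂ = -54.875° and longitude difference Δλ = 21.453°:
Haversine: a = sin²(Δφ/2) + cos φ₁ cos φ₂ sin²(Δλ/2) = 0.0224 + (0.3077)(0.5754)(0.0346) = 0.02850.
Central angle c = 2·arcsin(√a) = 0.33928 rad.
Distance = R·c = 19377 × 0.3393 ≈ 6574 m.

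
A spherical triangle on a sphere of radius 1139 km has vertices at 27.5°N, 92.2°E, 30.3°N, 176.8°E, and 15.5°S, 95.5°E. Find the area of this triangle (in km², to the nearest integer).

756851 km²

Side lengths (central angles): a = 1.5798, b = 0.7526, c = 1.2608 rad; semiperimeter s = 1.7966.
By l'Huilier's theorem, tan(E/4) = √[tan(s/2) tan((s−a)/2) tan((s−b)/2) tan((s−c)/2)], giving spherical excess E = 0.5834 rad.
Area = E·R² = 0.5834 × (1139)² ≈ 756851 km².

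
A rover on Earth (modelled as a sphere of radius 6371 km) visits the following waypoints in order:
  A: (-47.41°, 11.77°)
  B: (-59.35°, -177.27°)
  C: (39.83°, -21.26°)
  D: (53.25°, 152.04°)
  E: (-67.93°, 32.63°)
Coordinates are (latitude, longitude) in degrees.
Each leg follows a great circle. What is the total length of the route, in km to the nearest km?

51548 km

Leg A→B: central angle 1.2738 rad, distance 8115.4 km.
Leg B→C: central angle 2.7110 rad, distance 17271.6 km.
Leg C→D: central angle 1.5139 rad, distance 9645.0 km.
Leg D→E: central angle 2.5924 rad, distance 16516.1 km.
Total: 8115.4 + 17271.6 + 9645.0 + 16516.1 ≈ 51548 km.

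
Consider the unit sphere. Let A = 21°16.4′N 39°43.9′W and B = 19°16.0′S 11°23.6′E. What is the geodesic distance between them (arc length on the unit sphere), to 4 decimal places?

With latitudes φ₁ = 21.273°, φ₂ = -19.267° and longitude difference Δλ = 51.125°:
cos c = sin φ₁ sin φ₂ + cos φ₁ cos φ₂ cos Δλ = (0.3628)(-0.3300) + (0.9319)(0.9440)(0.6276) = 0.43238,
so c = arccos(0.43238) = 1.12366 rad.
On the unit sphere the arc length equals the central angle: 1.1237.

1.1237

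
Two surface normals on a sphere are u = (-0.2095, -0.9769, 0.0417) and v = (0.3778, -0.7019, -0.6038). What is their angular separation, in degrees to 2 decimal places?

54.45°

u·v = 0.5814; |u| = 1.0000, |v| = 1.0000.
cos θ = (u·v)/(|u||v|) = 0.5814, so θ = 54.45°.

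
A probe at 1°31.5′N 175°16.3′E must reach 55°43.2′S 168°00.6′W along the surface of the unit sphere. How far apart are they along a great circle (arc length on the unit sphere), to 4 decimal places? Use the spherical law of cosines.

1.0272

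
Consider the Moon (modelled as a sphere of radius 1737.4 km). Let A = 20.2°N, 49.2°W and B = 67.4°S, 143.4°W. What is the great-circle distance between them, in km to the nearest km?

3341 km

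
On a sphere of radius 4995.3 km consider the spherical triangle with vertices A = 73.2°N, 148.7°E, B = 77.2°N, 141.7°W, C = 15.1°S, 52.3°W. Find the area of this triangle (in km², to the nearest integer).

3820871 km²

Side lengths (central angles): a = 1.8253, b = 2.1059, c = 0.2983 rad; semiperimeter s = 2.1147.
By l'Huilier's theorem, tan(E/4) = √[tan(s/2) tan((s−a)/2) tan((s−b)/2) tan((s−c)/2)], giving spherical excess E = 0.1531 rad.
Area = E·R² = 0.1531 × (4995.3)² ≈ 3820871 km².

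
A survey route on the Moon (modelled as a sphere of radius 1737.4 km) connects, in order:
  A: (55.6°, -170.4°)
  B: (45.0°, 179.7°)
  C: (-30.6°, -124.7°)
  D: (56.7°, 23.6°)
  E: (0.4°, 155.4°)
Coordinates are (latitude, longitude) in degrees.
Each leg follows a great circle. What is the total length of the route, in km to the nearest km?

10922 km

Leg A→B: central angle 0.2150 rad, distance 373.5 km.
Leg B→C: central angle 1.5869 rad, distance 2757.1 km.
Leg C→D: central angle 2.5455 rad, distance 4422.5 km.
Leg D→E: central angle 1.9392 rad, distance 3369.1 km.
Total: 373.5 + 2757.1 + 4422.5 + 3369.1 ≈ 10922 km.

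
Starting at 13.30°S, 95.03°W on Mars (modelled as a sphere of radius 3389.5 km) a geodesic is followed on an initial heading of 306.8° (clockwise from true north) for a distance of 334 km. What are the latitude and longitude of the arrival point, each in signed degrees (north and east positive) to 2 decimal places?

Angular distance δ = d/R = 334/3389.5 = 0.09854 rad; initial bearing θ = 5.3547 rad.
sin φ₂ = sin φ₁ cos δ + cos φ₁ sin δ cos θ = (-0.2300)(0.9951) + (0.9732)(0.0984)(0.5990) = -0.1716, so φ₂ = -9.88°.
Δλ = atan2(sin θ sin δ cos φ₁, cos δ − sin φ₁ sin φ₂) = atan2(-0.0767, 0.9557) = -4.586°.
λ₂ = -95.030° − 4.586° = -99.62°.

-9.88°, -99.62°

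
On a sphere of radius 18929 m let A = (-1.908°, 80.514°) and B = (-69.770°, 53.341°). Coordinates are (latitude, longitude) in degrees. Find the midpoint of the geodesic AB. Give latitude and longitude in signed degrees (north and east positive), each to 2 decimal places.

-36.43°, 73.63°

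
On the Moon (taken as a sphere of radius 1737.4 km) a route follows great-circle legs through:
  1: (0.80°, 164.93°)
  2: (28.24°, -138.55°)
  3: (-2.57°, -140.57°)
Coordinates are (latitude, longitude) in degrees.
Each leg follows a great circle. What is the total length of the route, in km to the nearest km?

2770 km

Leg 1→2: central angle 1.0558 rad, distance 1834.3 km.
Leg 2→3: central angle 0.5388 rad, distance 936.1 km.
Total: 1834.3 + 936.1 ≈ 2770 km.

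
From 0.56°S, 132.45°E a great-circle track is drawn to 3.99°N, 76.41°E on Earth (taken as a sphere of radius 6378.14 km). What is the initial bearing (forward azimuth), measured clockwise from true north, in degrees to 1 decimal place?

275.2°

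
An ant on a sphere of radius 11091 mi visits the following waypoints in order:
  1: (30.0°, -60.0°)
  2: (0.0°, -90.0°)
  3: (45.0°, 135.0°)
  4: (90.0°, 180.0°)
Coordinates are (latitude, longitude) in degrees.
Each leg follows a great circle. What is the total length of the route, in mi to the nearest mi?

39956 mi

Leg 1→2: central angle 0.7227 rad, distance 8015.8 mi.
Leg 2→3: central angle 2.0944 rad, distance 23228.9 mi.
Leg 3→4: central angle 0.7854 rad, distance 8710.9 mi.
Total: 8015.8 + 23228.9 + 8710.9 ≈ 39956 mi.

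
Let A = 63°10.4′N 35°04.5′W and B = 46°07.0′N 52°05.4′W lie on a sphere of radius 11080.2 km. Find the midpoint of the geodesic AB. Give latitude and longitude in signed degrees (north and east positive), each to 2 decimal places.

The central angle between A and B is δ = 0.3413 rad.
With f = 0.5, the slerp weights are sin((1−f)δ)/sin δ = 0.5074 and sin(fδ)/sin δ = 0.5074.
Weighted sum of the unit vectors: (0.5074)·(0.3693,-0.2593,0.8924) + (0.5074)·(0.4259,-0.5469,0.7208) = (0.4035, -0.4091, 0.8185).
Converting back: φ = atan2(z, √(x²+y²)) = 54.93°, λ = atan2(y, x) = -45.39°.

54.93°, -45.39°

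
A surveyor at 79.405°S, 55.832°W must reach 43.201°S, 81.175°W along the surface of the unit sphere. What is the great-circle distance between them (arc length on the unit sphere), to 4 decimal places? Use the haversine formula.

0.6534

In radians: φ₁ = -1.3859, φ₂ = -0.7540, Δλ = -25.343° = -0.4423 rad.
Haversine: a = sin²(Δφ/2) + cos φ₁ cos φ₂ sin²(Δλ/2) = 0.0965 + (0.1839)(0.7290)(0.0481) = 0.10299.
Central angle c = 2·arcsin(√a) = 0.65340 rad.
On the unit sphere the arc length equals the central angle: 0.6534.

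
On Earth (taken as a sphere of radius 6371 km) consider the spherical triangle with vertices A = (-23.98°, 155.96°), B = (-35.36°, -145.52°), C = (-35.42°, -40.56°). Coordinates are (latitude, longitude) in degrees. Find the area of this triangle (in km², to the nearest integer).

29965202 km²

Side lengths (central angles): a = 1.4062, b = 2.0695, c = 0.8965 rad; semiperimeter s = 2.1861.
By l'Huilier's theorem, tan(E/4) = √[tan(s/2) tan((s−a)/2) tan((s−b)/2) tan((s−c)/2)], giving spherical excess E = 0.7382 rad.
Area = E·R² = 0.7382 × (6371)² ≈ 29965202 km².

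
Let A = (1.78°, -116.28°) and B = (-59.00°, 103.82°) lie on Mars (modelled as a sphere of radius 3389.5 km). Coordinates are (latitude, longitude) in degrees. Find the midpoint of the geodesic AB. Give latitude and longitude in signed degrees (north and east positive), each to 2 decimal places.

Central angle δ = 2.0047 rad. Interpolating on the sphere with fraction f = 0.5:
P = [sin((1−f)δ)·A + sin(fδ)·B] / sin δ = 0.9288·A + 0.9288·B in Cartesian coordinates,
giving P = (-0.5253, -0.3679, -0.7673), i.e. latitude -50.11°, longitude -145.00°.

-50.11°, -145.00°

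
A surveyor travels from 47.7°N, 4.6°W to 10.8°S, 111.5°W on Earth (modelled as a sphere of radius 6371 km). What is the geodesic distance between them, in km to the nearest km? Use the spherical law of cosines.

12155 km

In radians: φ₁ = 0.8325, φ₂ = -0.1885, Δλ = -106.900° = -1.8658 rad.
cos c = sin φ₁ sin φ₂ + cos φ₁ cos φ₂ cos Δλ = (0.7396)(-0.1874) + (0.6730)(0.9823)(-0.2907) = -0.33077,
so c = arccos(-0.33077) = 1.90792 rad.
Distance = R·c = 6371 × 1.9079 ≈ 12155 km.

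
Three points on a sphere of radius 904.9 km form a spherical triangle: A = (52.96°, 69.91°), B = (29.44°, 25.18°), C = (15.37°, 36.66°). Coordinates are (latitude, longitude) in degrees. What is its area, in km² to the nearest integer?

92001 km²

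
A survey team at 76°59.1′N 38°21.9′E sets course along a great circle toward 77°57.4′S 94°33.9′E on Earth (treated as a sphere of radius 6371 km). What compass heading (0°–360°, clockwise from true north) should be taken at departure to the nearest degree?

With φ₁ = 1.3436, φ₂ = -1.3606, Δλ = 0.9809 rad, the forward-azimuth formula gives
θ = atan2( sin Δλ cos φ₂ , cos φ₁ sin φ₂ − sin φ₁ cos φ₂ cos Δλ ) = atan2(0.1734, -0.3333) = 152.52°.
So the initial bearing is 153°.

153°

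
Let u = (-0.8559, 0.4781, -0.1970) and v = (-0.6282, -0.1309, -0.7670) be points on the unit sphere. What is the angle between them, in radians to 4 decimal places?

0.8941 rad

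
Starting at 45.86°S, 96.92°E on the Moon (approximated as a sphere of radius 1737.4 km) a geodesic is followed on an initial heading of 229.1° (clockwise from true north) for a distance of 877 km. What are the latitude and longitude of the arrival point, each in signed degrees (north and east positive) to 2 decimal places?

-58.07°, 53.21°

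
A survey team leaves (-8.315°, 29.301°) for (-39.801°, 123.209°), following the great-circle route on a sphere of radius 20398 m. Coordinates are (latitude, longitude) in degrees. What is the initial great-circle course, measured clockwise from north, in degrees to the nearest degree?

130°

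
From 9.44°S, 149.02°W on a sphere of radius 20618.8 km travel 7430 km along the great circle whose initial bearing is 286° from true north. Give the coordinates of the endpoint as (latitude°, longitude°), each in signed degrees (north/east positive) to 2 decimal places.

-3.30°, -168.87°

Angular distance δ = d/R = 7430/20618.8 = 0.36035 rad; initial bearing θ = 4.9916 rad.
sin φ₂ = sin φ₁ cos δ + cos φ₁ sin δ cos θ = (-0.1640)(0.9358) + (0.9865)(0.3526)(0.2756) = -0.0576, so φ₂ = -3.30°.
Δλ = atan2(sin θ sin δ cos φ₁, cos δ − sin φ₁ sin φ₂) = atan2(-0.3344, 0.9263) = -19.847°.
λ₂ = -149.020° − 19.847° = -168.87°.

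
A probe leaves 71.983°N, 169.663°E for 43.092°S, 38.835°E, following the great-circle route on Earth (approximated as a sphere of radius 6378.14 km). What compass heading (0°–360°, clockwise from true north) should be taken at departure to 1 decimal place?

293.7°

Δλ = -130.828° = -2.2834 rad.
y = sin Δλ · cos φ₂ = (-0.7567)(0.7303) = -0.5526
x = cos φ₁ sin φ₂ − sin φ₁ cos φ₂ cos Δλ = (0.3093)(-0.6832) − (0.9510)(0.7303)(-0.6538) = 0.2427
θ = atan2(y, x) = -66.29°; adding 360° gives 293.7°.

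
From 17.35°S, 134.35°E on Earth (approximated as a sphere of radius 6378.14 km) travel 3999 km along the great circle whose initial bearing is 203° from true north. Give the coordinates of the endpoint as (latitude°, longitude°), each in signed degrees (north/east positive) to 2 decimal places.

-49.20°, 113.81°

Angular distance δ = d/R = 3999/6378.14 = 0.62699 rad; initial bearing θ = 3.5430 rad.
sin φ₂ = sin φ₁ cos δ + cos φ₁ sin δ cos θ = (-0.2982)(0.8098) + (0.9545)(0.5867)(-0.9205) = -0.7570, so φ₂ = -49.20°.
Δλ = atan2(sin θ sin δ cos φ₁, cos δ − sin φ₁ sin φ₂) = atan2(-0.2188, 0.5841) = -20.538°.
λ₂ = 134.350° − 20.538° = 113.81°.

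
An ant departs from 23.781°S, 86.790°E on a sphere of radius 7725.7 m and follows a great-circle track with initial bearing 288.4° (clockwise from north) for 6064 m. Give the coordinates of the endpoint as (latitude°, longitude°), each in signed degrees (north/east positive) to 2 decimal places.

-4.65°, 44.50°

Angular distance δ = d/R = 6064/7725.7 = 0.78491 rad; initial bearing θ = 5.0335 rad.
sin φ₂ = sin φ₁ cos δ + cos φ₁ sin δ cos θ = (-0.4032)(0.7074) + (0.9151)(0.7068)(0.3156) = -0.0811, so φ₂ = -4.65°.
Δλ = atan2(sin θ sin δ cos φ₁, cos δ − sin φ₁ sin φ₂) = atan2(-0.6137, 0.6747) = -42.287°.
λ₂ = 86.790° − 42.287° = 44.50°.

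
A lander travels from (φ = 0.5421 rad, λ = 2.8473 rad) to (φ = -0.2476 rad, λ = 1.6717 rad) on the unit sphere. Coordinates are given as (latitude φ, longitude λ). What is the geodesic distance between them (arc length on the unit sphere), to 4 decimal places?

1.3763

Let φ₁ = 0.5421 rad, φ₂ = -0.2476 rad, and Δλ = -1.1756 rad.
cos c = sin φ₁ sin φ₂ + cos φ₁ cos φ₂ cos Δλ = (0.5159)(-0.2451) + (0.8566)(0.9695)(0.3850) = 0.19329,
so c = arccos(0.19329) = 1.37628 rad.
On the unit sphere the arc length equals the central angle: 1.3763.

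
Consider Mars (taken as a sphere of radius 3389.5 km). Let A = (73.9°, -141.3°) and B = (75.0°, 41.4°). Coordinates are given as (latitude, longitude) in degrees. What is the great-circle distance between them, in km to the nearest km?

1839 km

Let φ₁ = 1.2898 rad, φ₂ = 1.3090 rad, and Δλ = -3.0945 rad.
Haversine: a = sin²(Δφ/2) + cos φ₁ cos φ₂ sin²(Δλ/2) = 0.0001 + (0.2773)(0.2588)(0.9994) = 0.07183.
Central angle c = 2·arcsin(√a) = 0.54264 rad.
Distance = R·c = 3389.5 × 0.5426 ≈ 1839 km.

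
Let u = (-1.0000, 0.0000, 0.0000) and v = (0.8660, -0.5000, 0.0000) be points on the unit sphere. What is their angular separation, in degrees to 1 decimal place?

150.0°

u·v = -0.8660; |u| = 1.0000, |v| = 1.0000.
cos θ = (u·v)/(|u||v|) = -0.8660, so θ = 150.0°.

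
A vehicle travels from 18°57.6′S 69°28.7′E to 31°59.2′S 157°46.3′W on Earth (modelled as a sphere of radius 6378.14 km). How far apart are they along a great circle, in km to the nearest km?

12453 km

With latitudes φ₁ = -18.960°, φ₂ = -31.987° and longitude difference Δλ = 132.750°:
cos c = sin φ₁ sin φ₂ + cos φ₁ cos φ₂ cos Δλ = (-0.3249)(-0.5297) + (0.9457)(0.8482)(-0.6788) = -0.37239,
so c = arccos(-0.37239) = 1.95238 rad.
Distance = R·c = 6378.14 × 1.9524 ≈ 12453 km.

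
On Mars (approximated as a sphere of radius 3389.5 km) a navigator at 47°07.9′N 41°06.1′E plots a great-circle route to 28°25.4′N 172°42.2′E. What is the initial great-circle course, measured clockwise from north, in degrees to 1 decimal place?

41.2°

With φ₁ = 0.8226, φ₂ = 0.4961, Δλ = 2.2969 rad, the forward-azimuth formula gives
θ = atan2( sin Δλ cos φ₂ , cos φ₁ sin φ₂ − sin φ₁ cos φ₂ cos Δλ ) = atan2(0.6576, 0.7518) = 41.18°.
So the initial bearing is 41.2°.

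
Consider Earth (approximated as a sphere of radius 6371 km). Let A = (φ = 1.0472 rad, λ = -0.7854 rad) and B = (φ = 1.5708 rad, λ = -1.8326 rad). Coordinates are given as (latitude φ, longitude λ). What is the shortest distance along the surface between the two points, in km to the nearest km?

3336 km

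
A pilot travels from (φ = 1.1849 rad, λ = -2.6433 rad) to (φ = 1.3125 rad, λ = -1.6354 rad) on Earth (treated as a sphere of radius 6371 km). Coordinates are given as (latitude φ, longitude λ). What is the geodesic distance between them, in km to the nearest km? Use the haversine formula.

2083 km

Let φ₁ = 1.1849 rad, φ₂ = 1.3125 rad, and Δλ = 1.0079 rad.
Haversine: a = sin²(Δφ/2) + cos φ₁ cos φ₂ sin²(Δλ/2) = 0.0041 + (0.3764)(0.2554)(0.2332) = 0.02648.
Central angle c = 2·arcsin(√a) = 0.32693 rad.
Distance = R·c = 6371 × 0.3269 ≈ 2083 km.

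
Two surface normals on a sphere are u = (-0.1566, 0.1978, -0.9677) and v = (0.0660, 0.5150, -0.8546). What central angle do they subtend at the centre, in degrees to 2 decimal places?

u·v = 0.9185; |u| = 1.0000, |v| = 1.0000.
cos θ = (u·v)/(|u||v|) = 0.9185, so θ = 23.29°.

23.29°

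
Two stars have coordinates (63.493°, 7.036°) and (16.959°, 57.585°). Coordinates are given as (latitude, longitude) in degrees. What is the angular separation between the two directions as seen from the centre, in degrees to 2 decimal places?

57.84°

With latitudes φ₁ = 63.493°, φ₂ = 16.959° and longitude difference Δλ = 50.549°:
Haversine: a = sin²(Δφ/2) + cos φ₁ cos φ₂ sin²(Δλ/2) = 0.1560 + (0.4463)(0.9565)(0.1823) = 0.23386.
Central angle c = 2·arcsin(√a) = 1.00950 rad.
So the angular separation is 57.84°.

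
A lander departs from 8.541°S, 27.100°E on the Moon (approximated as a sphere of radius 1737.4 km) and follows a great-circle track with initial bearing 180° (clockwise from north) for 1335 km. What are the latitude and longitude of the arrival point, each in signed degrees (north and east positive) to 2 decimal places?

-52.57°, 27.10°

Angular distance δ = d/R = 1335/1737.4 = 0.76839 rad; initial bearing θ = 3.1416 rad.
sin φ₂ = sin φ₁ cos δ + cos φ₁ sin δ cos θ = (-0.1485)(0.7190) + (0.9889)(0.6950)(-1.0000) = -0.7941, so φ₂ = -52.57°.
Δλ = atan2(sin θ sin δ cos φ₁, cos δ − sin φ₁ sin φ₂) = atan2(0.0000, 0.6011) = 0.000°.
λ₂ = 27.100° + 0.000° = 27.10°.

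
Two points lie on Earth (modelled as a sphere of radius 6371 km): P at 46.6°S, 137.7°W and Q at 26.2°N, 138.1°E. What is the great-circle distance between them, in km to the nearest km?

Let φ₁ = -0.8133 rad, φ₂ = 0.4573 rad, and Δλ = -1.4696 rad.
cos c = sin φ₁ sin φ₂ + cos φ₁ cos φ₂ cos Δλ = (-0.7266)(0.4415) + (0.6871)(0.8973)(0.1011) = -0.25849,
so c = arccos(-0.25849) = 1.83225 rad.
Distance = R·c = 6371 × 1.8323 ≈ 11673 km.

11673 km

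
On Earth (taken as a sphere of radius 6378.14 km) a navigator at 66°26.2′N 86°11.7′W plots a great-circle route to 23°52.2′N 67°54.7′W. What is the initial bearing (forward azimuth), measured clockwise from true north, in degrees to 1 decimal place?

With φ₁ = 1.1595, φ₂ = 0.4166, Δλ = 0.3191 rad, the forward-azimuth formula gives
θ = atan2( sin Δλ cos φ₂ , cos φ₁ sin φ₂ − sin φ₁ cos φ₂ cos Δλ ) = atan2(0.2869, -0.6341) = 155.66°.
So the initial bearing is 155.7°.

155.7°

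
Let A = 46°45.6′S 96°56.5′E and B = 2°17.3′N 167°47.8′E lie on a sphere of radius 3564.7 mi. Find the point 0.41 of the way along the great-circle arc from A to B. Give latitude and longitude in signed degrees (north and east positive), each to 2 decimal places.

-31.11°, 133.84°

Central angle δ = 1.3741 rad. Interpolating on the sphere with fraction f = 0.41:
P = [sin((1−f)δ)·A + sin(fδ)·B] / sin δ = 0.7390·A + 0.5446·B in Cartesian coordinates,
giving P = (-0.5930, 0.6176, -0.5166), i.e. latitude -31.11°, longitude 133.84°.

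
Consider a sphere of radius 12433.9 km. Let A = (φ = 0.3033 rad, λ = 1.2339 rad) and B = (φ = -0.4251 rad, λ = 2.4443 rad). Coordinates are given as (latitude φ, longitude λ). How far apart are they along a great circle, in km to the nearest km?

17238 km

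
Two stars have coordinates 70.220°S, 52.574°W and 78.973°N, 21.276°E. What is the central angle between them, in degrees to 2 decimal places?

154.91°

Let φ₁ = -1.2256 rad, φ₂ = 1.3783 rad, and Δλ = 1.2889 rad.
cos c = sin φ₁ sin φ₂ + cos φ₁ cos φ₂ cos Δλ = (-0.9410)(0.9815) + (0.3384)(0.1913)(0.2782) = -0.90562,
so c = arccos(-0.90562) = 2.70364 rad.
So the angular separation is 154.91°.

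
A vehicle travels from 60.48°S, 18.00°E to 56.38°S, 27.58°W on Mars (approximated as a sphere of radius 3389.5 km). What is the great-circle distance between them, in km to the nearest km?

With latitudes φ₁ = -60.480°, φ₂ = -56.380° and longitude difference Δλ = -45.580°:
cos c = sin φ₁ sin φ₂ + cos φ₁ cos φ₂ cos Δλ = (-0.8702)(-0.8327) + (0.4927)(0.5537)(0.6999) = 0.91557,
so c = arccos(0.91557) = 0.41387 rad.
Distance = R·c = 3389.5 × 0.4139 ≈ 1403 km.

1403 km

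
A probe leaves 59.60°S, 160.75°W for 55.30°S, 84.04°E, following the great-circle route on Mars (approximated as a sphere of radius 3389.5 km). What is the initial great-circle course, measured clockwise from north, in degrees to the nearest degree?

With φ₁ = -1.0402, φ₂ = -0.9652, Δλ = -2.0108 rad, the forward-azimuth formula gives
θ = atan2( sin Δλ cos φ₂ , cos φ₁ sin φ₂ − sin φ₁ cos φ₂ cos Δλ ) = atan2(-0.5151, -0.6252) = -140.52°.
Adding 360° brings this into [0°, 360°): 219°.

219°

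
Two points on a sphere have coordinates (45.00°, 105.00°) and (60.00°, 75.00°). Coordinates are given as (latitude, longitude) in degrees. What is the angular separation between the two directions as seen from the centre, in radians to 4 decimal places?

With latitudes φ₁ = 45.000°, φ₂ = 60.000° and longitude difference Δλ = -30.000°:
cos c = sin φ₁ sin φ₂ + cos φ₁ cos φ₂ cos Δλ = (0.7071)(0.8660) + (0.7071)(0.5000)(0.8660) = 0.91856,
so c = arccos(0.91856) = 0.40638 rad.
So the angular separation is 0.4064 rad.

0.4064 rad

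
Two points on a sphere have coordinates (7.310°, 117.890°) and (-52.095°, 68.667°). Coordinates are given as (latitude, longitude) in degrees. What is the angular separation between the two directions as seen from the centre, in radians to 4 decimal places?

1.2686 rad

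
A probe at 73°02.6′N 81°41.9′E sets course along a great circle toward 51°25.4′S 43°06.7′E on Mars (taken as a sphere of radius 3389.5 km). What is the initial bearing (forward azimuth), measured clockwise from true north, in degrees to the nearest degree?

With φ₁ = 1.2748, φ₂ = -0.8975, Δλ = -0.6735 rad, the forward-azimuth formula gives
θ = atan2( sin Δλ cos φ₂ , cos φ₁ sin φ₂ − sin φ₁ cos φ₂ cos Δλ ) = atan2(-0.3889, -0.6942) = -150.74°.
Adding 360° brings this into [0°, 360°): 209°.

209°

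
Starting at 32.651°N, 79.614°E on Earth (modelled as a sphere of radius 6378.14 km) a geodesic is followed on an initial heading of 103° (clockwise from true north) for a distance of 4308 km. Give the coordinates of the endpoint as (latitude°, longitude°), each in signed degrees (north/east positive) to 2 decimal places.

17.62°, 119.35°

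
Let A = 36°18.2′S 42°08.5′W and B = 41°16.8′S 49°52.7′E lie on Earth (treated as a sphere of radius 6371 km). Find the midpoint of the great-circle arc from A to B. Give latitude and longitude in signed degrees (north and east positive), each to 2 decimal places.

-49.15°, 1.80°

The central angle between A and B is δ = 1.1926 rad.
With f = 0.5, the slerp weights are sin((1−f)δ)/sin δ = 0.6043 and sin(fδ)/sin δ = 0.6043.
Weighted sum of the unit vectors: (0.6043)·(0.5976,-0.5407,-0.5921) + (0.6043)·(0.4843,0.5747,-0.6597) = (0.6537, 0.0205, -0.7564).
Converting back: φ = atan2(z, √(x²+y²)) = -49.15°, λ = atan2(y, x) = 1.80°.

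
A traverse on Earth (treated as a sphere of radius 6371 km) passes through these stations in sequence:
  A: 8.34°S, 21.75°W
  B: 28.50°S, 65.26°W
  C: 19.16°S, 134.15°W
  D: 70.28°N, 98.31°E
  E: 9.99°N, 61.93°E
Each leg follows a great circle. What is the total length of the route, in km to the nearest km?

32599 km

Leg A→B: central angle 0.7956 rad, distance 5068.9 km.
Leg B→C: central angle 1.0978 rad, distance 6993.9 km.
Leg C→D: central angle 2.0981 rad, distance 13366.7 km.
Leg D→E: central angle 1.1254 rad, distance 7169.7 km.
Total: 5068.9 + 6993.9 + 13366.7 + 7169.7 ≈ 32599 km.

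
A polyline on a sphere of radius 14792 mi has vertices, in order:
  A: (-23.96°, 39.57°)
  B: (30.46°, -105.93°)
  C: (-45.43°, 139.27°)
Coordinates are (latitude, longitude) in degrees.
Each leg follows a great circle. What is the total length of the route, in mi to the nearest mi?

71437 mi

Leg A→B: central angle 2.5964 rad, distance 38406.2 mi.
Leg B→C: central angle 2.2330 rad, distance 33030.9 mi.
Total: 38406.2 + 33030.9 ≈ 71437 mi.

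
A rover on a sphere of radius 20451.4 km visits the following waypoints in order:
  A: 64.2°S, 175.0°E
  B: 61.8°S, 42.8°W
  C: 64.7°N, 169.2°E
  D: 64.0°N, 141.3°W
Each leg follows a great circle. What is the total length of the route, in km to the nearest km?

84684 km

Leg A→B: central angle 0.8880 rad, distance 18161.4 km.
Leg B→C: central angle 2.8881 rad, distance 59064.9 km.
Leg C→D: central angle 0.3646 rad, distance 7457.4 km.
Total: 18161.4 + 59064.9 + 7457.4 ≈ 84684 km.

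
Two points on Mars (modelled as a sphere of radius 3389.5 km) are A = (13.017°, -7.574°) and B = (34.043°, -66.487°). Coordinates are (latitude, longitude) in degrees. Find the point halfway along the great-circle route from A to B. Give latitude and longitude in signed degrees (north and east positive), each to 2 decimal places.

26.54°, -34.42°

Central angle δ = 0.9969 rad. Interpolating on the sphere with fraction f = 0.5:
P = [sin((1−f)δ)·A + sin(fδ)·B] / sin δ = 0.5693·A + 0.5693·B in Cartesian coordinates,
giving P = (0.7380, -0.5056, 0.4469), i.e. latitude 26.54°, longitude -34.42°.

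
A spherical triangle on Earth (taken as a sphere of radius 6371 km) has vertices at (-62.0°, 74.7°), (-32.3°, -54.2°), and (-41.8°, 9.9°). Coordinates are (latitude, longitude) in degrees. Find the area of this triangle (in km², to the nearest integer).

Side lengths (central angles): a = 0.8874, b = 0.7414, c = 1.3463 rad; semiperimeter s = 1.4876.
By l'Huilier's theorem, tan(E/4) = √[tan(s/2) tan((s−a)/2) tan((s−b)/2) tan((s−c)/2)], giving spherical excess E = 0.3542 rad.
Area = E·R² = 0.3542 × (6371)² ≈ 14377810 km².

14377810 km²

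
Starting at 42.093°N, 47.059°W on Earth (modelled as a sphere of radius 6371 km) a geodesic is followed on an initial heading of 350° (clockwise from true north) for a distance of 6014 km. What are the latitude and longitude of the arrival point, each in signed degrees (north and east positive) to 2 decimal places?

80.08°, -172.30°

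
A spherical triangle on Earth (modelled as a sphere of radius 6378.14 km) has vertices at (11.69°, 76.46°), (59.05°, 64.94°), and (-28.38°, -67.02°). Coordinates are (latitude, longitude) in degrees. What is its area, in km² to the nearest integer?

96738646 km²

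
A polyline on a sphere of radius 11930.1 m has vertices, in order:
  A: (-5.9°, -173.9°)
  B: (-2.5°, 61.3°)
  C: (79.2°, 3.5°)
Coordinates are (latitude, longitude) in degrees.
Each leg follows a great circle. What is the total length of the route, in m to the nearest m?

Leg A→B: central angle 2.1684 rad, distance 25869.3 m.
Leg B→C: central angle 1.5139 rad, distance 18060.5 m.
Total: 25869.3 + 18060.5 ≈ 43930 m.

43930 m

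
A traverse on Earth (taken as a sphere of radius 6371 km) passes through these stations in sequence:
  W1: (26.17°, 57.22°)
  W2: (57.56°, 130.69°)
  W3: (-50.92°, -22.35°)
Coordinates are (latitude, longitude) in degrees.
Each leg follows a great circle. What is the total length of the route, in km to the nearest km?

Leg W1→W2: central angle 1.0366 rad, distance 6603.9 km.
Leg W2→W3: central angle 2.8457 rad, distance 18130.0 km.
Total: 6603.9 + 18130.0 ≈ 24734 km.

24734 km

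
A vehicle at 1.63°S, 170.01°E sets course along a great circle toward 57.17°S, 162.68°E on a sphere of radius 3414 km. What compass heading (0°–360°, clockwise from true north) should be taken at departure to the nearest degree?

With φ₁ = -0.0284, φ₂ = -0.9978, Δλ = -0.1279 rad, the forward-azimuth formula gives
θ = atan2( sin Δλ cos φ₂ , cos φ₁ sin φ₂ − sin φ₁ cos φ₂ cos Δλ ) = atan2(-0.0692, -0.8246) = -175.21°.
Adding 360° brings this into [0°, 360°): 185°.

185°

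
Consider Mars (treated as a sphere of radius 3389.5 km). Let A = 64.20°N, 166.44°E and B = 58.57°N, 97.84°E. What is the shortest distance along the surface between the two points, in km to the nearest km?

Let φ₁ = 1.1205 rad, φ₂ = 1.0222 rad, and Δλ = -1.1973 rad.
cos c = sin φ₁ sin φ₂ + cos φ₁ cos φ₂ cos Δλ = (0.9003)(0.8533) + (0.4352)(0.5215)(0.3649) = 0.85103,
so c = arccos(0.85103) = 0.55285 rad.
Distance = R·c = 3389.5 × 0.5528 ≈ 1874 km.

1874 km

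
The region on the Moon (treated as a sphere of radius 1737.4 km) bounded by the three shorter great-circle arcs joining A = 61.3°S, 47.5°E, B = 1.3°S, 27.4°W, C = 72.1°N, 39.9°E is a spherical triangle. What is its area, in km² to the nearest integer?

Side lengths (central angles): a = 1.4737, b = 2.3301, c = 1.4253 rad; semiperimeter s = 2.6145.
By l'Huilier's theorem, tan(E/4) = √[tan(s/2) tan((s−a)/2) tan((s−b)/2) tan((s−c)/2)], giving spherical excess E = 1.7896 rad.
Area = E·R² = 1.7896 × (1737.4)² ≈ 5401958 km².

5401958 km²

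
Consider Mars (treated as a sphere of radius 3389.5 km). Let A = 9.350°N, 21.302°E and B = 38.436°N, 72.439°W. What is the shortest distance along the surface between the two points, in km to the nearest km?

5153 km

Let φ₁ = 0.1632 rad, φ₂ = 0.6708 rad, and Δλ = -1.6361 rad.
cos c = sin φ₁ sin φ₂ + cos φ₁ cos φ₂ cos Δλ = (0.1625)(0.6216) + (0.9867)(0.7833)(-0.0652) = 0.05057,
so c = arccos(0.05057) = 1.52021 rad.
Distance = R·c = 3389.5 × 1.5202 ≈ 5153 km.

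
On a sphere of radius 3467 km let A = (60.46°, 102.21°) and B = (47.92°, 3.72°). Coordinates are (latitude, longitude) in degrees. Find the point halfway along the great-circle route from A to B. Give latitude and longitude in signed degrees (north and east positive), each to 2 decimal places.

64.44°, 42.94°

Central angle δ = 0.9311 rad. Interpolating on the sphere with fraction f = 0.5:
P = [sin((1−f)δ)·A + sin(fδ)·B] / sin δ = 0.5596·A + 0.5596·B in Cartesian coordinates,
giving P = (0.3159, 0.2940, 0.9021), i.e. latitude 64.44°, longitude 42.94°.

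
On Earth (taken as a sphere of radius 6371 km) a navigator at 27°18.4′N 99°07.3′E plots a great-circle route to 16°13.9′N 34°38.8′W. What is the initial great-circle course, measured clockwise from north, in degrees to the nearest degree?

309°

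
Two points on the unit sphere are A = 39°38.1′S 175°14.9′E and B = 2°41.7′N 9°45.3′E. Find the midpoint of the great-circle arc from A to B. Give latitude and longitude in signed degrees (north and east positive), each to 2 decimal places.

-61.68°, 47.04°

The central angle between A and B is δ = 2.4571 rad.
With f = 0.5, the slerp weights are sin((1−f)δ)/sin δ = 1.4899 and sin(fδ)/sin δ = 1.4899.
Weighted sum of the unit vectors: (1.4899)·(-0.7675,0.0638,-0.6379) + (1.4899)·(0.9845,0.1692,0.0470) = (0.3233, 0.3472, -0.8803).
Converting back: φ = atan2(z, √(x²+y²)) = -61.68°, λ = atan2(y, x) = 47.04°.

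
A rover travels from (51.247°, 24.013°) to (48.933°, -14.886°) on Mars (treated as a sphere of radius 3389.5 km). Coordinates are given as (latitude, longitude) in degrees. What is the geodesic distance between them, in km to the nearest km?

1465 km

With latitudes φ₁ = 51.247°, φ₂ = 48.933° and longitude difference Δλ = -38.899°:
Haversine: a = sin²(Δφ/2) + cos φ₁ cos φ₂ sin²(Δλ/2) = 0.0004 + (0.6260)(0.6569)(0.1109) = 0.04600.
Central angle c = 2·arcsin(√a) = 0.43232 rad.
Distance = R·c = 3389.5 × 0.4323 ≈ 1465 km.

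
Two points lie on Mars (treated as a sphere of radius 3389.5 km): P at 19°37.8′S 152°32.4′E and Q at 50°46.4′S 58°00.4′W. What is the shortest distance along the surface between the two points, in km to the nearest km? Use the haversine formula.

6190 km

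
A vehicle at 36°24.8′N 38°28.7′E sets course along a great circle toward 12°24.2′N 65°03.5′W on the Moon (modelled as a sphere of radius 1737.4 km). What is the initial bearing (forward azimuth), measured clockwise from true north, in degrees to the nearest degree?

288°

With φ₁ = 0.6355, φ₂ = 0.2165, Δλ = -1.8071 rad, the forward-azimuth formula gives
θ = atan2( sin Δλ cos φ₂ , cos φ₁ sin φ₂ − sin φ₁ cos φ₂ cos Δλ ) = atan2(-0.9495, 0.3086) = -72.00°.
Adding 360° brings this into [0°, 360°): 288°.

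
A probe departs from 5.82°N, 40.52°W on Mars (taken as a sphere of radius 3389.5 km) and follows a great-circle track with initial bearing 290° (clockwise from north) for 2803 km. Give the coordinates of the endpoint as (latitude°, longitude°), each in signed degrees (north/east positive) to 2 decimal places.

Angular distance δ = d/R = 2803/3389.5 = 0.82697 rad; initial bearing θ = 5.0615 rad.
sin φ₂ = sin φ₁ cos δ + cos φ₁ sin δ cos θ = (0.1014)(0.6771) + (0.9948)(0.7359)(0.3420) = 0.3191, so φ₂ = 18.61°.
Δλ = atan2(sin θ sin δ cos φ₁, cos δ − sin φ₁ sin φ₂) = atan2(-0.6879, 0.6448) = -46.856°.
λ₂ = -40.520° − 46.856° = -87.38°.

18.61°, -87.38°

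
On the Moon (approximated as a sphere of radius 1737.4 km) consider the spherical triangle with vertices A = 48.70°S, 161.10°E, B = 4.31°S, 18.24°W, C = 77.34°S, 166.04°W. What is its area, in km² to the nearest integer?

Side lengths (central angles): a = 1.6826, b = 0.5462, c = 2.2163 rad; semiperimeter s = 2.2226.
By l'Huilier's theorem, tan(E/4) = √[tan(s/2) tan((s−a)/2) tan((s−b)/2) tan((s−c)/2)], giving spherical excess E = 0.1762 rad.
Area = E·R² = 0.1762 × (1737.4)² ≈ 531760 km².

531760 km²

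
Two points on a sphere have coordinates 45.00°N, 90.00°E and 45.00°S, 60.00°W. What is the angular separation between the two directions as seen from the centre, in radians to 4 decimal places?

2.7735 rad

In radians: φ₁ = 0.7854, φ₂ = -0.7854, Δλ = -150.000° = -2.6180 rad.
cos c = sin φ₁ sin φ₂ + cos φ₁ cos φ₂ cos Δλ = (0.7071)(-0.7071) + (0.7071)(0.7071)(-0.8660) = -0.93301,
so c = arccos(-0.93301) = 2.77349 rad.
So the angular separation is 2.7735 rad.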